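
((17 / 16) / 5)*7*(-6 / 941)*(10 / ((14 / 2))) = -51 / 3764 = -0.01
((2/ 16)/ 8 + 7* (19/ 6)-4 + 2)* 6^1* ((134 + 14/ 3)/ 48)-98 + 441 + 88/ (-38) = 1889237/ 2736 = 690.51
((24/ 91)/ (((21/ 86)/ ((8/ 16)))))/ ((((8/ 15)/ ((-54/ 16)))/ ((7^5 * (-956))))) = 54908825.19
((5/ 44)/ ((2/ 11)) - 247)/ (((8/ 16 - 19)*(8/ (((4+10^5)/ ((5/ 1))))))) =49276971/ 1480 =33295.25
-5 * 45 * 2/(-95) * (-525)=-47250/19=-2486.84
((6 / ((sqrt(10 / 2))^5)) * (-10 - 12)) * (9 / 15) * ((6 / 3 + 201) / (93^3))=-8932 * sqrt(5) / 55858125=-0.00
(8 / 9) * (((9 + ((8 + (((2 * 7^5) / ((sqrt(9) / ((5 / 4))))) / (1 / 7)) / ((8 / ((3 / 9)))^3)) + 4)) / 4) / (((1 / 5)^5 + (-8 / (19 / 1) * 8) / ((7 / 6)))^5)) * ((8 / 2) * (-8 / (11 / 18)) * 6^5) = 346783432676577390432357788085937500 / 27356354977952482950189812245177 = 12676.52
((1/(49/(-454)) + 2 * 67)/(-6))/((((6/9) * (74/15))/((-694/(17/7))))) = 7953240/4403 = 1806.32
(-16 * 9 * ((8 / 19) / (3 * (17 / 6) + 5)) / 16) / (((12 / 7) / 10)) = -280 / 171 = -1.64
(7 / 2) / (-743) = -7 / 1486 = -0.00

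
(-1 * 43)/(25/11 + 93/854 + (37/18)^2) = -65438604/10054619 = -6.51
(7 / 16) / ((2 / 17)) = 119 / 32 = 3.72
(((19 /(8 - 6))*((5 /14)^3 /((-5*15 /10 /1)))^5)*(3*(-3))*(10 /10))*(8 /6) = 185546875 /196890870940356096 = 0.00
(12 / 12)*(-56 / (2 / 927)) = -25956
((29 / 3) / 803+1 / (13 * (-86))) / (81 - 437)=-30013 / 958801272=-0.00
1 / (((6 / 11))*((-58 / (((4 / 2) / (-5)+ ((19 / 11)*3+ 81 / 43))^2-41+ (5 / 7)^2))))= -89976892 / 722542975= -0.12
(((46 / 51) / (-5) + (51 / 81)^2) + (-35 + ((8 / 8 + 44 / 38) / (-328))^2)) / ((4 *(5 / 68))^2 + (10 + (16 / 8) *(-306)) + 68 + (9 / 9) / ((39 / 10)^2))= 143069718317851 / 2195769111347520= 0.07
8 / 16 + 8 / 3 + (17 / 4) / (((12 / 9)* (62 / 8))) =1331 / 372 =3.58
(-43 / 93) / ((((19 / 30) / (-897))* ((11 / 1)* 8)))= 192855 / 25916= 7.44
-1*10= -10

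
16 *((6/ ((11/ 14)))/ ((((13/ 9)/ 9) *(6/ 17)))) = 308448/ 143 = 2156.98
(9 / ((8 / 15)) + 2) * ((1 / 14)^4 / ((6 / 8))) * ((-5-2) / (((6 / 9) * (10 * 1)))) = -151 / 219520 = -0.00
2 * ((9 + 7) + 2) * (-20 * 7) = -5040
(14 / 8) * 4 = 7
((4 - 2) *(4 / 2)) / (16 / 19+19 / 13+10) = 988 / 3039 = 0.33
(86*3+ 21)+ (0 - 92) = 187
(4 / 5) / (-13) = -4 / 65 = -0.06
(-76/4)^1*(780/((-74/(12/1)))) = 88920/37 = 2403.24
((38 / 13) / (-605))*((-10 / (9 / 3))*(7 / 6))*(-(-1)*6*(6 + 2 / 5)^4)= 557842432 / 2949375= 189.14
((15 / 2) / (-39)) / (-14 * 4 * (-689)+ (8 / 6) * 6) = -5 / 1003392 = -0.00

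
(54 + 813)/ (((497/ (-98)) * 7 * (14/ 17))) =-14739/ 497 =-29.66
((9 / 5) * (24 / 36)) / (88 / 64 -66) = -48 / 2585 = -0.02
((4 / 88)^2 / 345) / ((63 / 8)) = 2 / 2629935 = 0.00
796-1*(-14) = 810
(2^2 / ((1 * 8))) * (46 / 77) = 23 / 77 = 0.30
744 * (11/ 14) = 4092/ 7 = 584.57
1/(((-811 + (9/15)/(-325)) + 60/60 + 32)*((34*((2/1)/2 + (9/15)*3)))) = -8125/601784428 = -0.00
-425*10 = -4250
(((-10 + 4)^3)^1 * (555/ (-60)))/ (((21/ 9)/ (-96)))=-575424/ 7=-82203.43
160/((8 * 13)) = 20/13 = 1.54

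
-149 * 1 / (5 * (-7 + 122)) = -149 / 575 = -0.26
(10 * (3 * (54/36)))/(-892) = -45/892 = -0.05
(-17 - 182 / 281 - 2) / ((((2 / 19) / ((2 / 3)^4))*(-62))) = 419596 / 705591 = 0.59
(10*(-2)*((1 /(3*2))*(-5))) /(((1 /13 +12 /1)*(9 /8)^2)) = 41600 /38151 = 1.09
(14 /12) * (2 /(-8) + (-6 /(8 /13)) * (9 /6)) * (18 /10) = -2499 /80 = -31.24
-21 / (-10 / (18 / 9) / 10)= 42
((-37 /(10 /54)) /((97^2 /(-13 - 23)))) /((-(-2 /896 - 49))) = 16111872 /1032778885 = 0.02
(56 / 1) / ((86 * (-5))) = -28 / 215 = -0.13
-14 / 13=-1.08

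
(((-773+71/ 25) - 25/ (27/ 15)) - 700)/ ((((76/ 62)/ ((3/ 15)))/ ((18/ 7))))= -10351241/ 16625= -622.63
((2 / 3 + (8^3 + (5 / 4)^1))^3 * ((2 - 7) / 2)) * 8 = -1172713297315 / 432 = -2714614114.16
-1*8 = -8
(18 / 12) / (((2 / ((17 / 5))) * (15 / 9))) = 1.53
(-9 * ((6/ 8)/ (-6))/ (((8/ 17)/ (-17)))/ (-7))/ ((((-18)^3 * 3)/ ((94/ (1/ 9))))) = -13583/ 48384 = -0.28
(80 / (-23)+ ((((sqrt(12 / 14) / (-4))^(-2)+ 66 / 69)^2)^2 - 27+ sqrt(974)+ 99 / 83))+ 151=sqrt(974)+ 279195937291079 / 1881371043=148431.46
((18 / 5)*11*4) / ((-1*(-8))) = 99 / 5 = 19.80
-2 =-2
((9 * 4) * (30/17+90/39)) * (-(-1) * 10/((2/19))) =3078000/221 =13927.60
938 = 938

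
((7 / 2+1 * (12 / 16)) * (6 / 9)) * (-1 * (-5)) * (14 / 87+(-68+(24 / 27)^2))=-6693665 / 7047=-949.86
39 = 39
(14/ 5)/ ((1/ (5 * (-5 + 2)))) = -42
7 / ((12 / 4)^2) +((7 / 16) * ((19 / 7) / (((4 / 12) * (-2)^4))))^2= 487993 / 589824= 0.83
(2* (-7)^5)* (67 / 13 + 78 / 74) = -100371404 / 481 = -208672.36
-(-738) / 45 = 82 / 5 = 16.40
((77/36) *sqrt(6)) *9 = 77 *sqrt(6)/4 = 47.15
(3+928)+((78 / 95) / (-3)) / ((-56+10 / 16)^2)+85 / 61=1060376420276 / 1137262955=932.39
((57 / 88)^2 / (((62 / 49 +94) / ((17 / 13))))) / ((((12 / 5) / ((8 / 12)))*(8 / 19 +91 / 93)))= 885599785 / 774769295872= 0.00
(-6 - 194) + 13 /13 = -199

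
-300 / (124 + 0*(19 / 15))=-75 / 31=-2.42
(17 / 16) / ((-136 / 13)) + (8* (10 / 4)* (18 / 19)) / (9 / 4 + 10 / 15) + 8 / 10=612411 / 85120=7.19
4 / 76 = 1 / 19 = 0.05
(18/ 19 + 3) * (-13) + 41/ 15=-13846/ 285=-48.58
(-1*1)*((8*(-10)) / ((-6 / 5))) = -200 / 3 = -66.67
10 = 10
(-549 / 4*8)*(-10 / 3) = 3660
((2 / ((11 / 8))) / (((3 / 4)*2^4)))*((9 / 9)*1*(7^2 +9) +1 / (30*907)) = 286942 / 40815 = 7.03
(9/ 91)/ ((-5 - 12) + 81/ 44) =-396/ 60697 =-0.01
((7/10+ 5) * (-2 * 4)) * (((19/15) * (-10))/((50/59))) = 85196/125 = 681.57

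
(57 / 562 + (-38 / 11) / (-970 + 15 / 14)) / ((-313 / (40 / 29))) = -35216956 / 76118659991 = -0.00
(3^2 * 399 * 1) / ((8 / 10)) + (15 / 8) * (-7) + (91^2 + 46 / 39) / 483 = 677042825 / 150696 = 4492.77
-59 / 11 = -5.36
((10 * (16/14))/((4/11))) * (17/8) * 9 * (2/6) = 2805/14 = 200.36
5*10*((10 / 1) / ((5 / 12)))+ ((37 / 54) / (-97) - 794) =405.99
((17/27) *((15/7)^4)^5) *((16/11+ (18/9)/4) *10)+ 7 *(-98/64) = 1440451651351616173172420227/28086877736759424352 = 51285574.17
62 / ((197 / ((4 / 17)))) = 248 / 3349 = 0.07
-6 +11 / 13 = -67 / 13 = -5.15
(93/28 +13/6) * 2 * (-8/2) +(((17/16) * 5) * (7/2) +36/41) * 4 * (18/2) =4525967/6888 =657.08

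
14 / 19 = 0.74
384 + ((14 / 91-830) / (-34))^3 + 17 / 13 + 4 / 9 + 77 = 1457411267030 / 97144749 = 15002.47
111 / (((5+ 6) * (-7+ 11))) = 111 / 44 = 2.52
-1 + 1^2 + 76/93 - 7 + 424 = 38857/93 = 417.82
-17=-17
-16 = -16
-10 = -10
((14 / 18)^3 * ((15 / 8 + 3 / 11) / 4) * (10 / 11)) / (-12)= -0.02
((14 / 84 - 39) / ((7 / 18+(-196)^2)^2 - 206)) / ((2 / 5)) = -31455 / 478165268281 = -0.00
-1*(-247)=247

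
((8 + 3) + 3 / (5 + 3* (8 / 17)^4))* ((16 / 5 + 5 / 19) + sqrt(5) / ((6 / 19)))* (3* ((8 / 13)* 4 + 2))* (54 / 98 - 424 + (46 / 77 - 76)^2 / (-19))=-11756011779821878* sqrt(5) / 33134862761 - 3315195321909769596 / 8544061040515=-1181352.55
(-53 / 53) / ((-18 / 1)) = 1 / 18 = 0.06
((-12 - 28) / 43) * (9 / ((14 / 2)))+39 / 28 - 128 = -153875 / 1204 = -127.80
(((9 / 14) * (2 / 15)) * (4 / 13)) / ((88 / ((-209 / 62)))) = -57 / 56420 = -0.00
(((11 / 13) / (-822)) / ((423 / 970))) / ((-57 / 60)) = 106700 / 42941691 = 0.00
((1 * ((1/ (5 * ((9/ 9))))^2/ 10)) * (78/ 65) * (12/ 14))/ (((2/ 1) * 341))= 9/ 1491875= 0.00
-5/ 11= -0.45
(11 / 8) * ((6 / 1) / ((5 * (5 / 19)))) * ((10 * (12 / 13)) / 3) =1254 / 65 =19.29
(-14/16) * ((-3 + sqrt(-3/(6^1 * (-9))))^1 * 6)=63/4- 7 * sqrt(2)/8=14.51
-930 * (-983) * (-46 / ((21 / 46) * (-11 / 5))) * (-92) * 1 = -296611992800 / 77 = -3852103802.60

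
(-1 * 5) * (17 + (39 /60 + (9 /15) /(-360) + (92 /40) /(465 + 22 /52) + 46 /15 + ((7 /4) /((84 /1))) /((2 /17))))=-606899761 /5808480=-104.49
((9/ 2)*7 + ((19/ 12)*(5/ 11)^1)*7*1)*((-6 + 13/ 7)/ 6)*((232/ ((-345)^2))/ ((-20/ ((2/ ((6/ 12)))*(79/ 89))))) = 45776471/ 5243646375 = 0.01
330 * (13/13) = 330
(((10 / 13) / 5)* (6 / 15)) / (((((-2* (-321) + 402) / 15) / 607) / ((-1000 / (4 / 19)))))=-2883250 / 1131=-2549.29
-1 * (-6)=6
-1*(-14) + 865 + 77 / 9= 7988 / 9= 887.56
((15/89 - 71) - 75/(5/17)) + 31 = -26240/89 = -294.83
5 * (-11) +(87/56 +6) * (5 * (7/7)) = -965/56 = -17.23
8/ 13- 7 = -83/ 13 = -6.38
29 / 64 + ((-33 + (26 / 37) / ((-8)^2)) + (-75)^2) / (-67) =-13169991 / 158656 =-83.01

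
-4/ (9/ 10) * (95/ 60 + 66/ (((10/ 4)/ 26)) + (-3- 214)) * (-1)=56518/ 27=2093.26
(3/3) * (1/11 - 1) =-10/11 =-0.91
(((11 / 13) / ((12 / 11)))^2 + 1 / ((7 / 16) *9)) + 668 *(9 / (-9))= -113649385 / 170352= -667.14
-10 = -10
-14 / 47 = -0.30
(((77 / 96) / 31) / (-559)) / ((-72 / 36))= 77 / 3327168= 0.00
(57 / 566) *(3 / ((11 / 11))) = 171 / 566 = 0.30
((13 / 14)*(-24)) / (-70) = 78 / 245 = 0.32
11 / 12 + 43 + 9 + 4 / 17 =10843 / 204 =53.15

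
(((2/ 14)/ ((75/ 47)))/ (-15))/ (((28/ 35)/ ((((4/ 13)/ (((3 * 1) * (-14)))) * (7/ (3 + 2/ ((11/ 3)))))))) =517/ 4791150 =0.00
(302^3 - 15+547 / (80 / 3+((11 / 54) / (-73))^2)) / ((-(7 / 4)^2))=-182617754122713296 / 20304774889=-8993832.98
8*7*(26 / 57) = 1456 / 57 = 25.54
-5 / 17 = -0.29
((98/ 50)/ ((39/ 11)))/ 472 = 539/ 460200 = 0.00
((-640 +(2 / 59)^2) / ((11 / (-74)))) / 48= 6869161 / 76582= 89.70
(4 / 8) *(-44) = -22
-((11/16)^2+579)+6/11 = -1630259/2816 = -578.93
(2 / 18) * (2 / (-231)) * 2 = -4 / 2079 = -0.00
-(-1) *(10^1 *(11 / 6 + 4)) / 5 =35 / 3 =11.67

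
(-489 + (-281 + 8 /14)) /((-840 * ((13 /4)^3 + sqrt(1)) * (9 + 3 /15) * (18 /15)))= 53860 /22933323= 0.00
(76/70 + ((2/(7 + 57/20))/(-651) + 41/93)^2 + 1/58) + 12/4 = 4.30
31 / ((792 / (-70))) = -1085 / 396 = -2.74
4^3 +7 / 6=391 / 6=65.17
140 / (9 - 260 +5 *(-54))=-140 / 521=-0.27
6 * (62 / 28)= 93 / 7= 13.29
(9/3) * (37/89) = 111/89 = 1.25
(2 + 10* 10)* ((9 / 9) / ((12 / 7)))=59.50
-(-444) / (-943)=-444 / 943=-0.47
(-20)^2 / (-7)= -400 / 7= -57.14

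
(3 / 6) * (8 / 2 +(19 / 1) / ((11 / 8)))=98 / 11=8.91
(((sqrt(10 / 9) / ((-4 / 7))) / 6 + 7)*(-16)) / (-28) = 4-sqrt(10) / 18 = 3.82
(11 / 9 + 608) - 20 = 5303 / 9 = 589.22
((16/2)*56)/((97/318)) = 142464/97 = 1468.70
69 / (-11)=-6.27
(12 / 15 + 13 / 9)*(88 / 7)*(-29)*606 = -52065904 / 105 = -495865.75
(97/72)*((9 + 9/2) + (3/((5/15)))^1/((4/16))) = 66.69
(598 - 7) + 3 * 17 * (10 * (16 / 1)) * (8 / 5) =13647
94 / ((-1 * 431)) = -94 / 431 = -0.22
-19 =-19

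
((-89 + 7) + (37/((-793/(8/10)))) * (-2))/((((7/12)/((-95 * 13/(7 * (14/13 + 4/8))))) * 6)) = 320935992/122549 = 2618.84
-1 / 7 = -0.14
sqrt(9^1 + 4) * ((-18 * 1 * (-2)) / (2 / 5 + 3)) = 180 * sqrt(13) / 17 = 38.18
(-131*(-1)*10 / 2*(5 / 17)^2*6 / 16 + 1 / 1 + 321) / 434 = 0.79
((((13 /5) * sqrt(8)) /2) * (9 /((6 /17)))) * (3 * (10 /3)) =663 * sqrt(2) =937.62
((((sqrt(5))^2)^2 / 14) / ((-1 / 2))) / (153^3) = -25 / 25071039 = -0.00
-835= -835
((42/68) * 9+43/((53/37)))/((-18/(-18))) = 64111/1802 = 35.58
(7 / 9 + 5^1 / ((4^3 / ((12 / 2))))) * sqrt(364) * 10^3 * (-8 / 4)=-44875 * sqrt(91) / 9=-47564.47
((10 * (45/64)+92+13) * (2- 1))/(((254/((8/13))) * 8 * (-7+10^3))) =1195/34974784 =0.00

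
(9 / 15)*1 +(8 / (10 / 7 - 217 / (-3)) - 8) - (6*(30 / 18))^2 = -830973 / 7745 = -107.29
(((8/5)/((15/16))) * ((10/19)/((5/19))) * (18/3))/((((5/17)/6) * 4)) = 13056/125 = 104.45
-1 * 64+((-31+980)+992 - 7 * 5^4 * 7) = -28748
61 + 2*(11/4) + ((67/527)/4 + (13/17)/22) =1543545/23188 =66.57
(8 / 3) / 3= 8 / 9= 0.89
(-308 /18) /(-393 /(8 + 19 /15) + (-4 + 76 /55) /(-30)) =5886650 /14560101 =0.40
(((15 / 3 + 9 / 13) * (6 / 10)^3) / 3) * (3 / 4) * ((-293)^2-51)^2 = 3676967753598 / 1625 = 2262749386.83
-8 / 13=-0.62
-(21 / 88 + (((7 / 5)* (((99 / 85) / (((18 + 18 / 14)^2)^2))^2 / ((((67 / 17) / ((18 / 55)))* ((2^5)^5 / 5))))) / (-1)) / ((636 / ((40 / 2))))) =-30175375309745541115117213553 / 126449191774171791360000000000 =-0.24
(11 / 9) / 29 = 11 / 261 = 0.04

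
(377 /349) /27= 377 /9423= 0.04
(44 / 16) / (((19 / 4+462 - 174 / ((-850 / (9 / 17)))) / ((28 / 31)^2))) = 62308400 / 12966010927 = 0.00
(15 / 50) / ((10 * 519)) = 1 / 17300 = 0.00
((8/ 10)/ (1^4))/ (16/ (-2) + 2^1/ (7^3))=-686/ 6855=-0.10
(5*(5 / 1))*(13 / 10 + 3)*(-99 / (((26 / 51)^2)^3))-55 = -374570966579645 / 617831552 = -606267.14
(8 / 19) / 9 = 8 / 171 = 0.05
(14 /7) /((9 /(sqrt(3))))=2 * sqrt(3) /9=0.38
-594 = -594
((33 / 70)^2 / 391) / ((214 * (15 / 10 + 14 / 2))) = 1089 / 3485022100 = 0.00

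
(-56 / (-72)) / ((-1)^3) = -7 / 9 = -0.78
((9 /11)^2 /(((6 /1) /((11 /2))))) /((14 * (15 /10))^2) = 3 /2156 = 0.00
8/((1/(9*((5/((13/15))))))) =415.38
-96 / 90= -16 / 15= -1.07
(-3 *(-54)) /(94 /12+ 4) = 972 /71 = 13.69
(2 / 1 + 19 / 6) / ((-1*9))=-31 / 54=-0.57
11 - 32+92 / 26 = -227 / 13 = -17.46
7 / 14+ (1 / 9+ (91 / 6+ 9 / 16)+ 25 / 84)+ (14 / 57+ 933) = 949.88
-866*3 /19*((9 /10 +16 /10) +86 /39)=-158911 /247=-643.36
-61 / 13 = -4.69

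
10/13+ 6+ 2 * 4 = 192/13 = 14.77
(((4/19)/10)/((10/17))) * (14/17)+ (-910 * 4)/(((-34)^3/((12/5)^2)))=1313662/2333675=0.56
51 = 51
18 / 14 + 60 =429 / 7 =61.29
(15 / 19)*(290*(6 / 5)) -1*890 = -11690 / 19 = -615.26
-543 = -543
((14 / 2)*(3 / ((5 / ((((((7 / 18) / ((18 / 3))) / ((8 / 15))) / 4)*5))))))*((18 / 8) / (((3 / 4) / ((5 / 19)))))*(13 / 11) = 15925 / 26752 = 0.60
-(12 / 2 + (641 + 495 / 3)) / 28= -29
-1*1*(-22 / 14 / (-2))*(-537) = 5907 / 14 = 421.93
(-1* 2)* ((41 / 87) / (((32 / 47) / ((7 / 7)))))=-1927 / 1392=-1.38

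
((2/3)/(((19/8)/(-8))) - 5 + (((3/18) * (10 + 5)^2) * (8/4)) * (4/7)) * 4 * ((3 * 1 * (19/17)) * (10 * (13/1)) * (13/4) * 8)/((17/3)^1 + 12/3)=576317040/3451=167000.01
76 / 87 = 0.87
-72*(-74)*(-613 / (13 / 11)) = -35926704 / 13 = -2763592.62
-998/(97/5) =-51.44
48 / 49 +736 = 36112 / 49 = 736.98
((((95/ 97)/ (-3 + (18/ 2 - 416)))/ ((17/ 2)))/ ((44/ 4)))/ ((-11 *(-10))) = -0.00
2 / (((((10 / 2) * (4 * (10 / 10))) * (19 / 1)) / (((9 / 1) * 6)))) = 0.28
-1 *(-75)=75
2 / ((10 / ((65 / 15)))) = 13 / 15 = 0.87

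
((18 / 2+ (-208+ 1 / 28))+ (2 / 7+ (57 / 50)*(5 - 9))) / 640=-142267 / 448000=-0.32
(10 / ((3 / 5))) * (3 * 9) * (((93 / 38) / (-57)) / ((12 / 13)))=-30225 / 1444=-20.93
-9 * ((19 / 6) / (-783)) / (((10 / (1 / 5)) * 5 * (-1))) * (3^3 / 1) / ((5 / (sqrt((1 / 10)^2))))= -57 / 725000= -0.00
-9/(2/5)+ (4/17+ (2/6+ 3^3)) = 5.07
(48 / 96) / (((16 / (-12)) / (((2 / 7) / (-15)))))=1 / 140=0.01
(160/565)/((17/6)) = 192/1921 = 0.10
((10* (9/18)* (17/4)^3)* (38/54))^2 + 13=217880378017/2985984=72967.70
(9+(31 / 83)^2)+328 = 2322554 / 6889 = 337.14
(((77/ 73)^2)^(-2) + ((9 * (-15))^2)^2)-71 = 11676102071332955/ 35153041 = 332150554.81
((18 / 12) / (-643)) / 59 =-3 / 75874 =-0.00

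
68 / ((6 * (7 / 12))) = 136 / 7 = 19.43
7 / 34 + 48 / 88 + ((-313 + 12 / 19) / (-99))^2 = 1288007581 / 120297474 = 10.71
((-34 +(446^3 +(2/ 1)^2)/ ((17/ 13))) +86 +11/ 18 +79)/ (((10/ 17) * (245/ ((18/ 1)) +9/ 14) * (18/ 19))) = 2761041514189/ 323280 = 8540712.43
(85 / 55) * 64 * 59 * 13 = 834496 / 11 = 75863.27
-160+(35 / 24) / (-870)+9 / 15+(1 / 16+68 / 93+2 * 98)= 12101549 / 323640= 37.39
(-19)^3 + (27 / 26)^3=-120534101 / 17576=-6857.88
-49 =-49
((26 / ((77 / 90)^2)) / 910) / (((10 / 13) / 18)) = 37908 / 41503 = 0.91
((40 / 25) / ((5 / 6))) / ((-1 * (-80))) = 0.02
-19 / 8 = -2.38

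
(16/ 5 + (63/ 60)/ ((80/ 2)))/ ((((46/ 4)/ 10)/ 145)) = 74849/ 184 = 406.79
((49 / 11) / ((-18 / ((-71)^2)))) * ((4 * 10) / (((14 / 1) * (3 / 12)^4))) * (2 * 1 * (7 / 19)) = -1264686080 / 1881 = -672347.73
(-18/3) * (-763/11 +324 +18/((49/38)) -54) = -694002/539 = -1287.57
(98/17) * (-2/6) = -98/51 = -1.92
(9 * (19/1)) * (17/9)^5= 26977283/6561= 4111.76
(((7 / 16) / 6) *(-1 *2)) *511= -3577 / 48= -74.52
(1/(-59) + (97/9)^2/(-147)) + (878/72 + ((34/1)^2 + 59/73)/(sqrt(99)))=31998871/2810052 + 2559 * sqrt(11)/73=127.65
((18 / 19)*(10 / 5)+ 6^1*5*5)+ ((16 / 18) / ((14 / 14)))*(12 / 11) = 95846 / 627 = 152.86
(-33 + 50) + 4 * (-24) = -79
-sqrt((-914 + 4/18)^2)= -8224/9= -913.78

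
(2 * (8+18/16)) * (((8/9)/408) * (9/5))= 73/1020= 0.07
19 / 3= 6.33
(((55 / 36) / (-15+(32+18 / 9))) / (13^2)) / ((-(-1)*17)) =55 / 1965132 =0.00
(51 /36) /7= 17 /84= 0.20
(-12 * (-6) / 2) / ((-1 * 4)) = -9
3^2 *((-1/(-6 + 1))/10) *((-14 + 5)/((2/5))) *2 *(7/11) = -567/110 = -5.15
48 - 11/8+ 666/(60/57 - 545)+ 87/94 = 60007187/1295320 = 46.33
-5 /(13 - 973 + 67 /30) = 150 /28733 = 0.01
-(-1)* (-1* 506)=-506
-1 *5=-5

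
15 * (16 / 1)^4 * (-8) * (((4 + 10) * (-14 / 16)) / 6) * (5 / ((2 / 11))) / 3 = 441548800 / 3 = 147182933.33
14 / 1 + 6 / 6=15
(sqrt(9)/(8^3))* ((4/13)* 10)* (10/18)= 25/2496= 0.01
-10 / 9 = -1.11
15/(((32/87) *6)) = 435/64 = 6.80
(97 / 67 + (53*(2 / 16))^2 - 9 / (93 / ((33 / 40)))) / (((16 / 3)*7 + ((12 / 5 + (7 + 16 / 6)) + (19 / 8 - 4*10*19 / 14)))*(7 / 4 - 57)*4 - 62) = 210564487 / 2293057848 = 0.09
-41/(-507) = 41/507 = 0.08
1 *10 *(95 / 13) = 950 / 13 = 73.08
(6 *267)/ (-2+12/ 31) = -24831/ 25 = -993.24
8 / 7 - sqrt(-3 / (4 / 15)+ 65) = 8 / 7 - sqrt(215) / 2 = -6.19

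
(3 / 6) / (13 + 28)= 1 / 82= 0.01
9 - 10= -1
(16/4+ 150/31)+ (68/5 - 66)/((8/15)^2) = -173977/992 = -175.38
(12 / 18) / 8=1 / 12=0.08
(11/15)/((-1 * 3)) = -11/45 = -0.24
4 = 4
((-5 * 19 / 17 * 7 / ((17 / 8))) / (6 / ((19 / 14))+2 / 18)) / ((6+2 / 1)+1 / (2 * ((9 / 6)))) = -545832 / 1119875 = -0.49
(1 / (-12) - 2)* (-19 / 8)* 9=1425 / 32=44.53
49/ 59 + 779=46010/ 59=779.83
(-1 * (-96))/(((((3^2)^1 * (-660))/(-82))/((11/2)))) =328/45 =7.29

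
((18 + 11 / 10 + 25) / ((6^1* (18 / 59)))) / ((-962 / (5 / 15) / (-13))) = 2891 / 26640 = 0.11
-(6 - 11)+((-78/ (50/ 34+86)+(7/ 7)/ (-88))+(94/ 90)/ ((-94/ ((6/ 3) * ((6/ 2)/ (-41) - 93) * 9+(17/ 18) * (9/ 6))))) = 8219147869/ 362143980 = 22.70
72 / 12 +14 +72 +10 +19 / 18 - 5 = 1765 / 18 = 98.06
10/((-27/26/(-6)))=520/9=57.78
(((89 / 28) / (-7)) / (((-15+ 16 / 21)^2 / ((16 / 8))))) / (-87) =267 / 5185258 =0.00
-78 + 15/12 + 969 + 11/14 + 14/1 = 25397/28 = 907.04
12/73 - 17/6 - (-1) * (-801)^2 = 281020069/438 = 641598.33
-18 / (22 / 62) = -558 / 11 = -50.73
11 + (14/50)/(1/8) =331/25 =13.24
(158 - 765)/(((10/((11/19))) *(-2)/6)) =105.43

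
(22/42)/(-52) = -11/1092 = -0.01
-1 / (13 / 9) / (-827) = 9 / 10751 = 0.00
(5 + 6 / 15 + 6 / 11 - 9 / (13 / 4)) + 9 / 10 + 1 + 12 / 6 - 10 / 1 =-4181 / 1430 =-2.92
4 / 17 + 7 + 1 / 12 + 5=2513 / 204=12.32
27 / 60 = 9 / 20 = 0.45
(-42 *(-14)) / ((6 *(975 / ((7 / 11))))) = 686 / 10725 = 0.06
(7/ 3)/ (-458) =-7/ 1374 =-0.01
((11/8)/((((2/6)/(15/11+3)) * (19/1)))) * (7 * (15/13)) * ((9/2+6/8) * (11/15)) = 14553/494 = 29.46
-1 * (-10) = 10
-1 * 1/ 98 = -1/ 98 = -0.01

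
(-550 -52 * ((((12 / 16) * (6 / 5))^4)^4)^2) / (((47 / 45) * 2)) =-124151741006974223960704968343445877 / 470000000000000000000000000000000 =-264.15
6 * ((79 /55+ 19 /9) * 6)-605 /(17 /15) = -379717 /935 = -406.11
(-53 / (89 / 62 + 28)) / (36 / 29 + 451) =-95294 / 23934875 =-0.00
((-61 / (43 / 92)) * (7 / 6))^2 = 385808164 / 16641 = 23184.19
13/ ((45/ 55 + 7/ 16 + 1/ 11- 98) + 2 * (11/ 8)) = -2288/ 16527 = -0.14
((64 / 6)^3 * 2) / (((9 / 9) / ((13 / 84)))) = 375.65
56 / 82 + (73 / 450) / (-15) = 186007 / 276750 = 0.67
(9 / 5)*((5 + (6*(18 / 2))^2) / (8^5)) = 26289 / 163840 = 0.16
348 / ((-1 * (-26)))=174 / 13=13.38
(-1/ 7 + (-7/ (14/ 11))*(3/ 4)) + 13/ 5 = -467/ 280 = -1.67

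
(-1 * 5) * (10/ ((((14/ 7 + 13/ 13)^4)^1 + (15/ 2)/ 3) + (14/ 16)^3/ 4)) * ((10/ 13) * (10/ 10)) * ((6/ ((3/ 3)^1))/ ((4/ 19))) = -9728000/ 742521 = -13.10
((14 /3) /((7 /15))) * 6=60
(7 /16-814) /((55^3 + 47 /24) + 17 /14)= -273357 /55903066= -0.00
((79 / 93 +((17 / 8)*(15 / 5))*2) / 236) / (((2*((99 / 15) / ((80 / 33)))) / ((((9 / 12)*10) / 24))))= 632375 / 191210976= 0.00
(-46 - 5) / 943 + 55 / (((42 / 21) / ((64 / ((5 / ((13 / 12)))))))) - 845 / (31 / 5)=21485284 / 87699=244.99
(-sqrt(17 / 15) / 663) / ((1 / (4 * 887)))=-3548 * sqrt(255) / 9945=-5.70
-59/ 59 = -1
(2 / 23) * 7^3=686 / 23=29.83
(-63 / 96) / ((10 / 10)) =-21 / 32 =-0.66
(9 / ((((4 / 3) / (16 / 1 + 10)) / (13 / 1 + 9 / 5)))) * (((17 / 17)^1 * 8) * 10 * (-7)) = -1454544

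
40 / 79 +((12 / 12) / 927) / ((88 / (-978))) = 530963 / 1074084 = 0.49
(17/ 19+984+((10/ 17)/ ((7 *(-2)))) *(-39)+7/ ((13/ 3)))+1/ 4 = 116208021/ 117572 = 988.40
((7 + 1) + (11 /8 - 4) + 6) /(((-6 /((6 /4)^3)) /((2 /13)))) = -63 /64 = -0.98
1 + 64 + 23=88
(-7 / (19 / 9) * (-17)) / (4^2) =1071 / 304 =3.52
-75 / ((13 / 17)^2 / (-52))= 6669.23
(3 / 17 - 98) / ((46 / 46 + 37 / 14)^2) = -325948 / 44217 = -7.37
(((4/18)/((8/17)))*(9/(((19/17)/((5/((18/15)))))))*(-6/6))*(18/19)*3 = -65025/1444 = -45.03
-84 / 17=-4.94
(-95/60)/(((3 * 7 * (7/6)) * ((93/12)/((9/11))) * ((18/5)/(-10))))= 950/50127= 0.02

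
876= 876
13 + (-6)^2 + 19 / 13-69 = -241 / 13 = -18.54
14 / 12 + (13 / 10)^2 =857 / 300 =2.86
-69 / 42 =-23 / 14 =-1.64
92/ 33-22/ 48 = 205/ 88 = 2.33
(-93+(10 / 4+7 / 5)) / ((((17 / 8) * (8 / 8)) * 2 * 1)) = -1782 / 85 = -20.96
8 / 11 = 0.73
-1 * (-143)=143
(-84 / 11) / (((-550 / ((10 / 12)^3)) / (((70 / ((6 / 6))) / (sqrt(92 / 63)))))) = 1225 * sqrt(161) / 33396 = 0.47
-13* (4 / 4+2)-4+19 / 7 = -282 / 7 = -40.29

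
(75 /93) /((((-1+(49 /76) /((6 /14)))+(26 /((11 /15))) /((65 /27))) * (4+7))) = 5700 /1184231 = 0.00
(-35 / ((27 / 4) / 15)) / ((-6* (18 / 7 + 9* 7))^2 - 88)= -8575 / 17055459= -0.00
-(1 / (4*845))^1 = -1 / 3380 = -0.00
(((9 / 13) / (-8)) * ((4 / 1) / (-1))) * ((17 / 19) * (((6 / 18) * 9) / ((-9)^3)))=-17 / 13338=-0.00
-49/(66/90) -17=-922/11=-83.82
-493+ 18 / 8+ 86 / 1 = -1619 / 4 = -404.75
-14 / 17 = -0.82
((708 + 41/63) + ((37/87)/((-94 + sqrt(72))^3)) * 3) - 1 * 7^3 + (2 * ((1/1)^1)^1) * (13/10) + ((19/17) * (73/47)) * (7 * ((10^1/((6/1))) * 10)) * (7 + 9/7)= 179533350495224878561/87735309136178760 - 737595 * sqrt(2)/2440142098072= 2046.31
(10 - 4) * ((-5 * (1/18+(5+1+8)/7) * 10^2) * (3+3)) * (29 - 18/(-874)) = -469234000/437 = -1073762.01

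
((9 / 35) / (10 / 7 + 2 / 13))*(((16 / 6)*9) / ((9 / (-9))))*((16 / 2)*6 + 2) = -195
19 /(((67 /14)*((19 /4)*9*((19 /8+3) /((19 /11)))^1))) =8512 /285219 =0.03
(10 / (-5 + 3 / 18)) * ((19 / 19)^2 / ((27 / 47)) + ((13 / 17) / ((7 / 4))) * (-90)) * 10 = 24153400 / 31059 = 777.66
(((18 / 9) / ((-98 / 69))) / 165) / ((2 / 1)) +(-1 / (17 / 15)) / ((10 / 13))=-1.15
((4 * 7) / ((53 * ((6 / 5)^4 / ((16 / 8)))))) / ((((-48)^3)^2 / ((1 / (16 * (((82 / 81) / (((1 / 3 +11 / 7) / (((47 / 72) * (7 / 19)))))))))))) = 59375 / 2914619014250496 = 0.00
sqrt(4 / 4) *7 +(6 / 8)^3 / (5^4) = 280027 / 40000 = 7.00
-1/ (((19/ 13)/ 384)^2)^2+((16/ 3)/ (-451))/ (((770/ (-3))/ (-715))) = -1960527274898804456/ 411423397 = -4765230390.87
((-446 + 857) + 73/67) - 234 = 11932/67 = 178.09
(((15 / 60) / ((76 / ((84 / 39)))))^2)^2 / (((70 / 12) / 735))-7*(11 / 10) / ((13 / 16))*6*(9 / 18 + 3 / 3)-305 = -929731998917669 / 2382142771840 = -390.29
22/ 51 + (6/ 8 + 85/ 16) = 5299/ 816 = 6.49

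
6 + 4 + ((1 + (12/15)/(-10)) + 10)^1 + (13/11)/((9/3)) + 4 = 20884/825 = 25.31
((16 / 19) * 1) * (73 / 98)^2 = 21316 / 45619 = 0.47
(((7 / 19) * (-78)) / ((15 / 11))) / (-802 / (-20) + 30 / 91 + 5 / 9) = -3279276 / 6377711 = -0.51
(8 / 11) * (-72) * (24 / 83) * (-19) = 262656 / 913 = 287.68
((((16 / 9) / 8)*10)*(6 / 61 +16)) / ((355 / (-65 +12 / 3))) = -3928 / 639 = -6.15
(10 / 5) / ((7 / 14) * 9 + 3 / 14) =14 / 33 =0.42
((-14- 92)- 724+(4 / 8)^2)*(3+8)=-36509 / 4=-9127.25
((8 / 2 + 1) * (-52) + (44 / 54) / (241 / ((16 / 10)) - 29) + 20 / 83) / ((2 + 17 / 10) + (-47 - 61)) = 5663881520 / 2274254199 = 2.49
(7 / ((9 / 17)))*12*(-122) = -58072 / 3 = -19357.33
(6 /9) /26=1 /39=0.03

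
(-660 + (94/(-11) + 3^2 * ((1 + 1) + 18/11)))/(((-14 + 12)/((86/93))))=300742/1023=293.98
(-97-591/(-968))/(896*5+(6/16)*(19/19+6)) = -93305/4339181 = -0.02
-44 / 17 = -2.59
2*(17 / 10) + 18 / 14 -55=-1761 / 35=-50.31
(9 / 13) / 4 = 9 / 52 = 0.17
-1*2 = -2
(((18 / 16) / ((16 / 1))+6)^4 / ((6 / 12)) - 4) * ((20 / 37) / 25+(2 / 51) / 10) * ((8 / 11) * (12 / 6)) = 87712392121489 / 870611681280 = 100.75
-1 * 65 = -65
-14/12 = -7/6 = -1.17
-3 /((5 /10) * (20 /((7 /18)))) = -0.12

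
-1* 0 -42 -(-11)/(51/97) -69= -4594/51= -90.08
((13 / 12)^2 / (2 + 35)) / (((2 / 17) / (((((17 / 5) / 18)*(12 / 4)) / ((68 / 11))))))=31603 / 1278720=0.02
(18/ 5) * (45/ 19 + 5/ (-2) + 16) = 5427/ 95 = 57.13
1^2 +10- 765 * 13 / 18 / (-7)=1259 / 14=89.93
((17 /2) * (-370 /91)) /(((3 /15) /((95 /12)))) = -1493875 /1092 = -1368.02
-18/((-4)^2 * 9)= -1/8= -0.12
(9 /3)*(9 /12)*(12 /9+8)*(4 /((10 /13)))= 546 /5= 109.20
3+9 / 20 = 69 / 20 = 3.45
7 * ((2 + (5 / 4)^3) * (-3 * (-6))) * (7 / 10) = 111573 / 320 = 348.67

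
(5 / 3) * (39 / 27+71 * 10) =32015 / 27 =1185.74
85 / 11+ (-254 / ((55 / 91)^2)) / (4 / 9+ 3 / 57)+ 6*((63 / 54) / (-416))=-148800872739 / 106964000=-1391.13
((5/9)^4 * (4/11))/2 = 1250/72171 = 0.02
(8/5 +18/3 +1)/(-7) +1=-8/35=-0.23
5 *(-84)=-420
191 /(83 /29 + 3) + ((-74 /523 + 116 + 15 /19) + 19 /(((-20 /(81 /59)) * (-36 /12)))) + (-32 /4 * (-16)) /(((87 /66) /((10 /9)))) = 13399896219571 /52026753420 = 257.56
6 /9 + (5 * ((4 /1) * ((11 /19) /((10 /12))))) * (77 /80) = 8003 /570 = 14.04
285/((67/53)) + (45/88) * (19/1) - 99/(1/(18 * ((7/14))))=-3866811/5896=-655.84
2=2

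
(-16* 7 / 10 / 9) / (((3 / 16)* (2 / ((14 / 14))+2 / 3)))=-112 / 45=-2.49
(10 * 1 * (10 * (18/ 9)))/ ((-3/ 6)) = -400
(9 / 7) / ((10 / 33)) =297 / 70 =4.24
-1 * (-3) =3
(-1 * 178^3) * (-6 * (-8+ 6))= -67677024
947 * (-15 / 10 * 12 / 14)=-8523 / 7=-1217.57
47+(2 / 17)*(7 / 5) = 4009 / 85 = 47.16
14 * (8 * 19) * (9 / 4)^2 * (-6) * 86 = -5558868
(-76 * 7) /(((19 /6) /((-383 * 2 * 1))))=128688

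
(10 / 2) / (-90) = -1 / 18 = -0.06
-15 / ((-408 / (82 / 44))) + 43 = 128861 / 2992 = 43.07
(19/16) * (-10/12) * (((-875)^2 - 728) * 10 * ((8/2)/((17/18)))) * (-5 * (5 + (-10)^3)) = -5422641669375/34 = -159489460863.97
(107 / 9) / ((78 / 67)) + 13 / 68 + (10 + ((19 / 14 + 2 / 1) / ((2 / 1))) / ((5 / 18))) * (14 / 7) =42.49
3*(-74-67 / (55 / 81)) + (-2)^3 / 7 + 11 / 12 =-2394289 / 4620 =-518.24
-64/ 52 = -16/ 13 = -1.23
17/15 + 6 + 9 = 242/15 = 16.13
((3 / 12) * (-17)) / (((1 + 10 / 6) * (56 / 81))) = -4131 / 1792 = -2.31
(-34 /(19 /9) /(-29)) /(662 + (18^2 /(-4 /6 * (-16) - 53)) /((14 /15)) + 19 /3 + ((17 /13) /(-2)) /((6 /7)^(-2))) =74265282 /88212752189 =0.00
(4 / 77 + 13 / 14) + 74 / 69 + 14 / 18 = 90239 / 31878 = 2.83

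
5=5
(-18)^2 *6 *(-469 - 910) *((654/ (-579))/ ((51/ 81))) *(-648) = -10224822803328/ 3281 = -3116373911.41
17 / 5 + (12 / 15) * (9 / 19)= 359 / 95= 3.78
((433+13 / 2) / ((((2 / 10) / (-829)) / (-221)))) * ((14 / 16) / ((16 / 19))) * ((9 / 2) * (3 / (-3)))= -963828655335 / 512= -1882477842.45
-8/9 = -0.89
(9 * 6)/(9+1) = 27/5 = 5.40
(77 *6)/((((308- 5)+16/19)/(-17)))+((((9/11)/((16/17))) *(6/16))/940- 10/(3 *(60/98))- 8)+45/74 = -98427905685949/2544346759680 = -38.68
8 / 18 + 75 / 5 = 139 / 9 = 15.44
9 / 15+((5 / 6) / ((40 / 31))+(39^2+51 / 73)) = 26681987 / 17520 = 1522.94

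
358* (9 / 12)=537 / 2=268.50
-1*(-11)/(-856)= -11/856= -0.01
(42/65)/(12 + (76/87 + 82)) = 1827/268255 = 0.01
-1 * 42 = -42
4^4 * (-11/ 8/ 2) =-176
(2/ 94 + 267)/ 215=2510/ 2021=1.24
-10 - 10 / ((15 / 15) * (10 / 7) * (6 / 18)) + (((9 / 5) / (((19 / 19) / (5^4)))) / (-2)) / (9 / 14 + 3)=-3152 / 17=-185.41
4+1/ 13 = 53/ 13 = 4.08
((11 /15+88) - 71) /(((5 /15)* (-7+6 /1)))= -266 /5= -53.20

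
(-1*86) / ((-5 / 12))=1032 / 5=206.40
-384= -384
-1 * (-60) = 60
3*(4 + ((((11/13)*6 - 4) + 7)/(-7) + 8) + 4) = 579/13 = 44.54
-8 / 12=-2 / 3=-0.67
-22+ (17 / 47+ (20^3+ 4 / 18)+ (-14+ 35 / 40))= 26955113 / 3384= 7965.46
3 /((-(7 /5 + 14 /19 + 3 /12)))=-1140 /907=-1.26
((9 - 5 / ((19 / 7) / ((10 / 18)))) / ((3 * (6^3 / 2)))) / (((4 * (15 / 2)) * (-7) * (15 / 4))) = -682 / 21815325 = -0.00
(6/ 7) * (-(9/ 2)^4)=-19683/ 56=-351.48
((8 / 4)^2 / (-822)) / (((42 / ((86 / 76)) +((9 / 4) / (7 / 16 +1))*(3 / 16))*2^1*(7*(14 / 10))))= -19780 / 2980431027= -0.00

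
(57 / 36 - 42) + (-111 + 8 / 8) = -1805 / 12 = -150.42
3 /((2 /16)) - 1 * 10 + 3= 17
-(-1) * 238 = 238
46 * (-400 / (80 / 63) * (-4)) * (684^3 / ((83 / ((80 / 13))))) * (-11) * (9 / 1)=-146900022919372800 / 1079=-136144599554562.37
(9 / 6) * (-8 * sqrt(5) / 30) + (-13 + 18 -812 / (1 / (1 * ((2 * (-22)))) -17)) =5639 / 107 -2 * sqrt(5) / 5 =51.81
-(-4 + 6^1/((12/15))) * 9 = -63/2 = -31.50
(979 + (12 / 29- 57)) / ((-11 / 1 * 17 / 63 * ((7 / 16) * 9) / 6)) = -2568000 / 5423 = -473.54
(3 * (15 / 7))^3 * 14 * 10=1822500 / 49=37193.88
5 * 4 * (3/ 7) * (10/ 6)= 100/ 7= 14.29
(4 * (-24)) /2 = -48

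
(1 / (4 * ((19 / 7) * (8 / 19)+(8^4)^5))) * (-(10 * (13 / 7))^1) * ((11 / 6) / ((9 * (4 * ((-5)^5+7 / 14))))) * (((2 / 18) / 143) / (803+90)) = 1 / 17509994902960607474215038144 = 0.00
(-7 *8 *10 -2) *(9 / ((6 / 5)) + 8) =-8711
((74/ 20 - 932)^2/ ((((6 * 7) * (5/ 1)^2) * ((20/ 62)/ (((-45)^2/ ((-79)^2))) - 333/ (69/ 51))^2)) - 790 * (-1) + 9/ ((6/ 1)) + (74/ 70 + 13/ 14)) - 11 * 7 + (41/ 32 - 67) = 18261095139543945952563/ 28060293326572421600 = 650.78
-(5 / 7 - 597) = 4174 / 7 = 596.29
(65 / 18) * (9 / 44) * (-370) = -12025 / 44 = -273.30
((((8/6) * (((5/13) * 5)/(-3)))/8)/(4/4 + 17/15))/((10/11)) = -275/4992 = -0.06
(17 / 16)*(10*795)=67575 / 8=8446.88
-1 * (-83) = 83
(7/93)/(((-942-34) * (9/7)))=-49/816912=-0.00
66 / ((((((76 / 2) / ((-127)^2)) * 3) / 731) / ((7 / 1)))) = 907853023 / 19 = 47781738.05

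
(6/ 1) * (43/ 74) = 129/ 37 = 3.49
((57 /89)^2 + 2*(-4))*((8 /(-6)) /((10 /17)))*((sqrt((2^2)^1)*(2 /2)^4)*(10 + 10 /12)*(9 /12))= 13286299 /47526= 279.56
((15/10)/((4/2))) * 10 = 15/2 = 7.50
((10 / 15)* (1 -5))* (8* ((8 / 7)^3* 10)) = -327680 / 1029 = -318.45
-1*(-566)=566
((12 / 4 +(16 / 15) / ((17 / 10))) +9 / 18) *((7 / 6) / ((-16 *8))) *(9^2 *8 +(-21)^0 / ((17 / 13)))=-32502463 / 1331712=-24.41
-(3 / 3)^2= -1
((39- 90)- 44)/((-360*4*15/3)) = 19/1440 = 0.01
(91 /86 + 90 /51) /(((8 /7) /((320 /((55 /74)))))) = 8551144 /8041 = 1063.44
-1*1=-1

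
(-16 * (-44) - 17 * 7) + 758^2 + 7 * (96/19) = 10928503/19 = 575184.37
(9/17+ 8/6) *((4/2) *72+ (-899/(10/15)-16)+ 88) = -71725/34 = -2109.56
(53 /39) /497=0.00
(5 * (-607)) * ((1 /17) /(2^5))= -3035 /544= -5.58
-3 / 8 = -0.38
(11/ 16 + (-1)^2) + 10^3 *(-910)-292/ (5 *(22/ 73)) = -800969043/ 880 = -910192.09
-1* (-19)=19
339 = 339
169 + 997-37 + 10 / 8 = 4521 / 4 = 1130.25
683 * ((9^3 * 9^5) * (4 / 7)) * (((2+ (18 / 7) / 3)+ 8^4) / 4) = 843570922430556 / 49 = 17215733110827.67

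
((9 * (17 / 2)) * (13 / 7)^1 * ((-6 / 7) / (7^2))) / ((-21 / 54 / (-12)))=-1288872 / 16807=-76.69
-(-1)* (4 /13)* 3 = 12 /13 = 0.92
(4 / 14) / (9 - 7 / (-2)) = 4 / 175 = 0.02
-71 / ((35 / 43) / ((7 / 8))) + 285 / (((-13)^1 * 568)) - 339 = -1916903 / 4615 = -415.36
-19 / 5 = -3.80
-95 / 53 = -1.79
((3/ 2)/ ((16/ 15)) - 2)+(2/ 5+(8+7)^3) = 539969/ 160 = 3374.81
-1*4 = -4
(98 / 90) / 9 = 49 / 405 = 0.12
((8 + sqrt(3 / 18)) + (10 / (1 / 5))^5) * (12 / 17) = 2 * sqrt(6) / 17 + 3750000096 / 17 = 220588241.23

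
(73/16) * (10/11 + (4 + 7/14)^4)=5280163/2816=1875.06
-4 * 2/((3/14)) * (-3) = 112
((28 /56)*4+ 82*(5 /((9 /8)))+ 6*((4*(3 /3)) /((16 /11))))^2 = 47513449 /324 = 146646.45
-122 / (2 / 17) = -1037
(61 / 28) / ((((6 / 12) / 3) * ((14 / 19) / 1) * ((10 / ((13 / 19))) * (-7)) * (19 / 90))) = -21411 / 26068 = -0.82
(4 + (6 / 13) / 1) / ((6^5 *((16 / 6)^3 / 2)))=29 / 479232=0.00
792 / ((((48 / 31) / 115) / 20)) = 1176450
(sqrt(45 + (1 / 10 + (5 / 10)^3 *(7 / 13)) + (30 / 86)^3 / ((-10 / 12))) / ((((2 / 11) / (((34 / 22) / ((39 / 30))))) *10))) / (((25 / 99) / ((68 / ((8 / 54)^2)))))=20857419 *sqrt(10426886741310) / 1249924000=53883.31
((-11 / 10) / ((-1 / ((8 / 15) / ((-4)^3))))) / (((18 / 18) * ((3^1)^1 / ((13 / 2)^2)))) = -1859 / 14400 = -0.13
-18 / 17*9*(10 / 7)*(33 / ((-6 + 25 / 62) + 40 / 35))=3314520 / 32861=100.86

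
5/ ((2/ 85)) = 425/ 2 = 212.50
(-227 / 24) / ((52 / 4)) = -227 / 312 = -0.73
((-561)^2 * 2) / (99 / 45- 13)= -174845 / 3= -58281.67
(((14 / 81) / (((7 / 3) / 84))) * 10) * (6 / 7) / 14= 80 / 21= 3.81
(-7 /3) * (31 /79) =-217 /237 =-0.92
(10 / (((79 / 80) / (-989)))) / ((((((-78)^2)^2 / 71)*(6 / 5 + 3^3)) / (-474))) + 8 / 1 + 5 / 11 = 10498255111 / 1196048997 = 8.78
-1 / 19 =-0.05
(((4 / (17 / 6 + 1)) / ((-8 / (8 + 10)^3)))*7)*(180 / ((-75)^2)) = -489888 / 2875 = -170.40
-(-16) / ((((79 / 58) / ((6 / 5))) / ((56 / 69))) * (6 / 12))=207872 / 9085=22.88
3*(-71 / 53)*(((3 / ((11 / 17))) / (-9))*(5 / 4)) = 6035 / 2332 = 2.59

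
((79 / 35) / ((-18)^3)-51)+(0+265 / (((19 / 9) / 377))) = 183335683619 / 3878280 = 47272.42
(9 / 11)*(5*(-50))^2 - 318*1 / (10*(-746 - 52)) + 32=748593743 / 14630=51168.40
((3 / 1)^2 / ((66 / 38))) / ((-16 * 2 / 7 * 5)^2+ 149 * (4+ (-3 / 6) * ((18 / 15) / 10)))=46550 / 9967089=0.00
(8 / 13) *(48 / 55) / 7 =384 / 5005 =0.08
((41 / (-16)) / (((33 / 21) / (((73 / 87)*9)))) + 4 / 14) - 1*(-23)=391981 / 35728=10.97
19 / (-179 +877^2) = 19 / 768950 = 0.00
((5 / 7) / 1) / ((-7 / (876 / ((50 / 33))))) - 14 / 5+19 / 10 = -29349 / 490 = -59.90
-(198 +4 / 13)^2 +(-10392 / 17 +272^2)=97816356 / 2873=34046.77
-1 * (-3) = 3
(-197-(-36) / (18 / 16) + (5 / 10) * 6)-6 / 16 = -1299 / 8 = -162.38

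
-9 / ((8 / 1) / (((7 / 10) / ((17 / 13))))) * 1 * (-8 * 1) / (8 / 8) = 819 / 170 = 4.82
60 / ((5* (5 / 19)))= 228 / 5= 45.60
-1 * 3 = -3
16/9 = 1.78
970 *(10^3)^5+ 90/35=6790000000000000018/7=970000000000000002.57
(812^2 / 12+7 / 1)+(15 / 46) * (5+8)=7584007 / 138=54956.57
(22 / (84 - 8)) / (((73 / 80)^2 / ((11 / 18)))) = 0.21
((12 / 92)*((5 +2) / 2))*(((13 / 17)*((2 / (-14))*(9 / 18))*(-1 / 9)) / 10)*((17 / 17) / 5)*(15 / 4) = 13 / 62560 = 0.00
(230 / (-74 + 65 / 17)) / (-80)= 391 / 9544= 0.04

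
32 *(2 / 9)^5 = 1024 / 59049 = 0.02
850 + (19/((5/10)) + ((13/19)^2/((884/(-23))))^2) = 535112711353/602604304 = 888.00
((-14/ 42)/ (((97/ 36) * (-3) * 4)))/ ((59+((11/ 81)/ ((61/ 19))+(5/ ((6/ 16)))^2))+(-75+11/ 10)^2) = 0.00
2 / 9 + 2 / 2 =11 / 9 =1.22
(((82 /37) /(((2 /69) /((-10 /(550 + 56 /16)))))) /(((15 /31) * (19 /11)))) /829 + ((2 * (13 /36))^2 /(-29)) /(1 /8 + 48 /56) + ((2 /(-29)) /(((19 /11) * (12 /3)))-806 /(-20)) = 606406810859 /15058633293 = 40.27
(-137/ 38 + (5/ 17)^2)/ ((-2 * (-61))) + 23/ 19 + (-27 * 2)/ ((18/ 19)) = -74785603/ 1339804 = -55.82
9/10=0.90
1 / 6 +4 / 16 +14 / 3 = 61 / 12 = 5.08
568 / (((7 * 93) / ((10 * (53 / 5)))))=60208 / 651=92.49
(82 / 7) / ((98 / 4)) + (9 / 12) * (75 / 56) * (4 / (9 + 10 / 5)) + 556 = 16807761 / 30184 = 556.84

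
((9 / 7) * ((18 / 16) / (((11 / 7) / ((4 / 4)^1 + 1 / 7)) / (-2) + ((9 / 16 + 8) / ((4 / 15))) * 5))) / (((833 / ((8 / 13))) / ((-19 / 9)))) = -10944 / 775540493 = -0.00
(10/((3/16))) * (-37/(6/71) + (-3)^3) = -223120/9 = -24791.11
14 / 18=7 / 9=0.78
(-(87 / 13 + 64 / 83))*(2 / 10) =-8053 / 5395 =-1.49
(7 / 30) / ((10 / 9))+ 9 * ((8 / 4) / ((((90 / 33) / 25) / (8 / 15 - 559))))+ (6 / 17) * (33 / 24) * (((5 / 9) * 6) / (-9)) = -92146.97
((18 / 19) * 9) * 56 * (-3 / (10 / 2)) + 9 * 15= -14391 / 95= -151.48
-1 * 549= -549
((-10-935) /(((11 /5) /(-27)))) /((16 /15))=1913625 /176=10872.87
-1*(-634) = 634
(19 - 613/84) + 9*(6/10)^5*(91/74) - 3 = 92880589/9712500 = 9.56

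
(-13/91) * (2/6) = -0.05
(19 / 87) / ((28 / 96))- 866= -175646 / 203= -865.25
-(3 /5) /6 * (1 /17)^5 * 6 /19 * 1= -3 /134886415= -0.00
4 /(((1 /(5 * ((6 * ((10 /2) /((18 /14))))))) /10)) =14000 /3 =4666.67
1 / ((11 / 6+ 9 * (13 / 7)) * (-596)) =-21 / 232142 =-0.00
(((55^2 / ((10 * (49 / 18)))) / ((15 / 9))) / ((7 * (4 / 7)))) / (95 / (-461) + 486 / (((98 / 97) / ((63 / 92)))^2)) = 6373760184 / 85297177127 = 0.07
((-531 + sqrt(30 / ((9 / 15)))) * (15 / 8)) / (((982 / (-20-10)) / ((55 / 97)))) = 6571125 / 381016-61875 * sqrt(2) / 381016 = 17.02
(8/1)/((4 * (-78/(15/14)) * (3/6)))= -5/91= -0.05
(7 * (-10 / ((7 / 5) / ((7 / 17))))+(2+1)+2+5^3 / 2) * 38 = 30305 / 17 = 1782.65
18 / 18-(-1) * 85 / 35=24 / 7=3.43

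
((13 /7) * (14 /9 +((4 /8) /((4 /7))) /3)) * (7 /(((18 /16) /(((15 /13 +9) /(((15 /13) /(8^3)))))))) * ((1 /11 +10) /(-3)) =-131016704 /405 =-323498.03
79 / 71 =1.11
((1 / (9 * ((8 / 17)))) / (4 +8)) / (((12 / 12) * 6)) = 17 / 5184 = 0.00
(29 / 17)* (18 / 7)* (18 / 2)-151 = -111.52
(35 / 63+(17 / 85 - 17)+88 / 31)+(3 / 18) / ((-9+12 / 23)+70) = -10582627 / 789570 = -13.40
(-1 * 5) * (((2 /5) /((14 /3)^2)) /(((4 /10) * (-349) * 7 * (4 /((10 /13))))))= 225 /12449528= 0.00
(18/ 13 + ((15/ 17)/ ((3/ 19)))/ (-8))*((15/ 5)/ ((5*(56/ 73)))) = 265647/ 495040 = 0.54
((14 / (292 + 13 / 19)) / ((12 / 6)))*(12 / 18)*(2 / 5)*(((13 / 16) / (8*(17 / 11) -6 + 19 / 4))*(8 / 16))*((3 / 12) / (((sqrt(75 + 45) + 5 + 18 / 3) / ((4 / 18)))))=0.00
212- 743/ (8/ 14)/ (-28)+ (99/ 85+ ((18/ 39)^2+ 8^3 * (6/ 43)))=3273853513/ 9883120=331.26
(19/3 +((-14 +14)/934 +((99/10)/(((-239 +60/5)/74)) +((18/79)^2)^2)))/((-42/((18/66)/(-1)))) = 206146749968/10212126986985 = 0.02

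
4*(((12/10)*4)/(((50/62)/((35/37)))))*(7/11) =145824/10175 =14.33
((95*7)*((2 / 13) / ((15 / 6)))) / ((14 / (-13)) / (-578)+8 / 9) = 1383732 / 30119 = 45.94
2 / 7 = 0.29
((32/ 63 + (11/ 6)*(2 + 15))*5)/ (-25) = -6.33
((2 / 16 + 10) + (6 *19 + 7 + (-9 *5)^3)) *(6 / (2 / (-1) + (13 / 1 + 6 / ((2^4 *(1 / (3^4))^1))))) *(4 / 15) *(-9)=52412472 / 1655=31669.17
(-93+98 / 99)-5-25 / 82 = -790003 / 8118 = -97.31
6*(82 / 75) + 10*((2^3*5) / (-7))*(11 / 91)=-5532 / 15925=-0.35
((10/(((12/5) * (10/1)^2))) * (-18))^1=-3/4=-0.75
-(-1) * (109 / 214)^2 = 11881 / 45796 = 0.26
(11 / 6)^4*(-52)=-587.45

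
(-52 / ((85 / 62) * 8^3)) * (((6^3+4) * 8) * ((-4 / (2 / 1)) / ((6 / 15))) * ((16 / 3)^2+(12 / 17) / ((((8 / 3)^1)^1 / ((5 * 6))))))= 123392555 / 5202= 23720.21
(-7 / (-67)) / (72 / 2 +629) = 1 / 6365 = 0.00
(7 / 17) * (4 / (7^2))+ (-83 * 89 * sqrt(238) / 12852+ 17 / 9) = 2059 / 1071 - 7387 * sqrt(238) / 12852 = -6.94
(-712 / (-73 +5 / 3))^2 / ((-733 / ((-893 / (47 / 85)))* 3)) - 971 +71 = -826.83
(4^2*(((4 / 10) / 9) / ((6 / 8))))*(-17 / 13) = -2176 / 1755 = -1.24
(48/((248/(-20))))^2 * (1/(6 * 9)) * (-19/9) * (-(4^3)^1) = 972800/25947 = 37.49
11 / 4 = 2.75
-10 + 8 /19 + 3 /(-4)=-10.33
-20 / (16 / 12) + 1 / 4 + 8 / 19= -1089 / 76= -14.33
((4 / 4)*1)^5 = 1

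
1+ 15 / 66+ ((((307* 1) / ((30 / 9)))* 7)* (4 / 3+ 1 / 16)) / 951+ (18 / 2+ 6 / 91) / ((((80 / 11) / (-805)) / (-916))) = 20000652874649 / 21758880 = 919194.96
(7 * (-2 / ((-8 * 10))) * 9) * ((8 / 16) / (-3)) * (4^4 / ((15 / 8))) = -35.84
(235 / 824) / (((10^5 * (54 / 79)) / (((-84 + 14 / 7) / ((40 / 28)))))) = -1065631 / 4449600000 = -0.00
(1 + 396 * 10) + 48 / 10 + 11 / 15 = 59498 / 15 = 3966.53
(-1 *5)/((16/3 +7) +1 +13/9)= -45/133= -0.34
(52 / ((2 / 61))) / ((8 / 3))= 2379 / 4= 594.75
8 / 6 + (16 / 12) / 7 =32 / 21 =1.52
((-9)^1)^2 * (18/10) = 145.80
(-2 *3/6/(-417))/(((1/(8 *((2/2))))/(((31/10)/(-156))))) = -31/81315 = -0.00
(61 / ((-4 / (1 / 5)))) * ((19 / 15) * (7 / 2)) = -8113 / 600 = -13.52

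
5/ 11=0.45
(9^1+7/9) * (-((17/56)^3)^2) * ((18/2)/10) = -265513259/38551224320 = -0.01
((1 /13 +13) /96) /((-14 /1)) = -85 /8736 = -0.01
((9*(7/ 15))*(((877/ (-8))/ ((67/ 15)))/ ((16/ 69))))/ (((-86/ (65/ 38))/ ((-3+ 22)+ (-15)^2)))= 15115844835/ 7006592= 2157.37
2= 2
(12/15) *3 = 2.40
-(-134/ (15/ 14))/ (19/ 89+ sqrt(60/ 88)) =-9970136/ 237585+ 2122828 * sqrt(330)/ 237585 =120.35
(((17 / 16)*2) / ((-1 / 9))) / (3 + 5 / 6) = -459 / 92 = -4.99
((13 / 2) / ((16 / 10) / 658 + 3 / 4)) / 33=42770 / 163383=0.26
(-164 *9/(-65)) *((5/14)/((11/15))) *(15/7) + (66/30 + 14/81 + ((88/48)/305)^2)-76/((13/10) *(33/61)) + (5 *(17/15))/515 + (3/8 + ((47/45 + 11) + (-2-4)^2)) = -1460227445737507/43505486224200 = -33.56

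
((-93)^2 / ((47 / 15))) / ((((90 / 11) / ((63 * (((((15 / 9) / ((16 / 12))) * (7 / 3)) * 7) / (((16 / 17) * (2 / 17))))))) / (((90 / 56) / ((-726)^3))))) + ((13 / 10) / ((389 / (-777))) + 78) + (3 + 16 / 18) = 79.28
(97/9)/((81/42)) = 1358/243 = 5.59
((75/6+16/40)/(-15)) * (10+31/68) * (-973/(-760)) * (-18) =267727761/1292000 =207.22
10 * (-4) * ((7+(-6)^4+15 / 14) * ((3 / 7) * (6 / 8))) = -821565 / 49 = -16766.63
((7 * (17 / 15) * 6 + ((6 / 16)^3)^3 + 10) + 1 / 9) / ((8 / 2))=348564325351 / 24159191040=14.43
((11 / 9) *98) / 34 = 539 / 153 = 3.52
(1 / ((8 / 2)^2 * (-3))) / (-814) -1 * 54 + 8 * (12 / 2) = -234431 / 39072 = -6.00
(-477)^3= -108531333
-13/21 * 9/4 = -1.39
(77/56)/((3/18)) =8.25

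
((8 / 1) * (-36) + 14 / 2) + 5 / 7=-1962 / 7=-280.29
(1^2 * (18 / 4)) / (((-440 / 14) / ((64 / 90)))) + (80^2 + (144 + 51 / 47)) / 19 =84570221 / 245575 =344.38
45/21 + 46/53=1117/371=3.01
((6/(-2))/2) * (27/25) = -81/50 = -1.62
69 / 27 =23 / 9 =2.56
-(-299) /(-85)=-299 /85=-3.52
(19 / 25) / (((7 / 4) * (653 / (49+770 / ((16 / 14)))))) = 0.48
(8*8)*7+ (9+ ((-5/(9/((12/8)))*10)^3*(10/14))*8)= -538627/189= -2849.88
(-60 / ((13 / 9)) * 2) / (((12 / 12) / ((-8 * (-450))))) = -3888000 / 13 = -299076.92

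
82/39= 2.10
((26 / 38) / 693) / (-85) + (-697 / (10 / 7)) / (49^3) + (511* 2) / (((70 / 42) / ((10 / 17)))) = 360.70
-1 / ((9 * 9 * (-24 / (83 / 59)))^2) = -6889 / 13155172416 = -0.00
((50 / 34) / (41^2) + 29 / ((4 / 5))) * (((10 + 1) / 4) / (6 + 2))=45581415 / 3657856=12.46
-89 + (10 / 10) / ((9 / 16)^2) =-85.84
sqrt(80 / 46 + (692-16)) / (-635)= -6 * sqrt(9959) / 14605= -0.04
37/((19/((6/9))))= 74/57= 1.30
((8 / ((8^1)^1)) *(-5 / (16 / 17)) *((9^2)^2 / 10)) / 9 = -12393 / 32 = -387.28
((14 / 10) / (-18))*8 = -28 / 45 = -0.62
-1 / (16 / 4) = -1 / 4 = -0.25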